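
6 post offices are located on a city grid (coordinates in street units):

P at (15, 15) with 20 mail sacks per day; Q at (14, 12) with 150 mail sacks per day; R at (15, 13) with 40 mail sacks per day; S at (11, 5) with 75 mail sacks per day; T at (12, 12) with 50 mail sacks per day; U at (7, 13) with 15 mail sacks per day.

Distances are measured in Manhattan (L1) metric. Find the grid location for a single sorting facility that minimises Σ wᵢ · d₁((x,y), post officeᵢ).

Manhattan distance separates: Σwᵢ(|x−xᵢ|+|y−yᵢ|) = Σwᵢ|x−xᵢ| + Σwᵢ|y−yᵢ|, so x and y are optimised independently as 1-D weighted medians.
Total weight W = 350; half = 175.
x-coordinate, sorted with cumulative weight:
  x=7 (U, w=15) cum 15
  x=11 (S, w=75) cum 90
  x=12 (T, w=50) cum 140
  x=14 (Q, w=150) cum 290  ← median
  x=15 (P, w=20) cum 310
  x=15 (R, w=40) cum 350
⇒ x* = 14
y-coordinate, sorted with cumulative weight:
  y=5 (S, w=75) cum 75
  y=12 (Q, w=150) cum 225  ← median
  y=12 (T, w=50) cum 275
  y=13 (R, w=40) cum 315
  y=13 (U, w=15) cum 330
  y=15 (P, w=20) cum 350
⇒ y* = 12

(14, 12)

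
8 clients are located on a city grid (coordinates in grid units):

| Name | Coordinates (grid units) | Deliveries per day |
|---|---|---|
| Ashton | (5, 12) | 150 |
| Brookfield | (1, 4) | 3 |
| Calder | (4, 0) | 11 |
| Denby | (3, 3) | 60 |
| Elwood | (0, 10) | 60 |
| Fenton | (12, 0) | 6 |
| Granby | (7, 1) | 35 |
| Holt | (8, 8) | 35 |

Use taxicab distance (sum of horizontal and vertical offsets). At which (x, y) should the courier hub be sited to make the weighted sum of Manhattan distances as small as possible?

Manhattan distance separates: Σwᵢ(|x−xᵢ|+|y−yᵢ|) = Σwᵢ|x−xᵢ| + Σwᵢ|y−yᵢ|, so x and y are optimised independently as 1-D weighted medians.
Total weight W = 360; half = 180.
x-coordinate, sorted with cumulative weight:
  x=0 (Elwood, w=60) cum 60
  x=1 (Brookfield, w=3) cum 63
  x=3 (Denby, w=60) cum 123
  x=4 (Calder, w=11) cum 134
  x=5 (Ashton, w=150) cum 284  ← median
  x=7 (Granby, w=35) cum 319
  x=8 (Holt, w=35) cum 354
  x=12 (Fenton, w=6) cum 360
⇒ x* = 5
y-coordinate, sorted with cumulative weight:
  y=0 (Calder, w=11) cum 11
  y=0 (Fenton, w=6) cum 17
  y=1 (Granby, w=35) cum 52
  y=3 (Denby, w=60) cum 112
  y=4 (Brookfield, w=3) cum 115
  y=8 (Holt, w=35) cum 150
  y=10 (Elwood, w=60) cum 210  ← median
  y=12 (Ashton, w=150) cum 360
⇒ y* = 10

(5, 10)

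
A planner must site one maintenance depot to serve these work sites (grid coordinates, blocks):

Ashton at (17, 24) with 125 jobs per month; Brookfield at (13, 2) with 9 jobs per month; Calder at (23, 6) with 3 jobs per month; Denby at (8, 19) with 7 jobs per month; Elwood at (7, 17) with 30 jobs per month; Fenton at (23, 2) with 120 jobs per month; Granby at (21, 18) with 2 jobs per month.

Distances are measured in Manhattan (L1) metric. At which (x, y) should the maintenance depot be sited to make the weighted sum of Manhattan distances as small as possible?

Manhattan distance separates: Σwᵢ(|x−xᵢ|+|y−yᵢ|) = Σwᵢ|x−xᵢ| + Σwᵢ|y−yᵢ|, so x and y are optimised independently as 1-D weighted medians.
Total weight W = 296; half = 148.
x-coordinate, sorted with cumulative weight:
  x=7 (Elwood, w=30) cum 30
  x=8 (Denby, w=7) cum 37
  x=13 (Brookfield, w=9) cum 46
  x=17 (Ashton, w=125) cum 171  ← median
  x=21 (Granby, w=2) cum 173
  x=23 (Calder, w=3) cum 176
  x=23 (Fenton, w=120) cum 296
⇒ x* = 17
y-coordinate, sorted with cumulative weight:
  y=2 (Brookfield, w=9) cum 9
  y=2 (Fenton, w=120) cum 129
  y=6 (Calder, w=3) cum 132
  y=17 (Elwood, w=30) cum 162  ← median
  y=18 (Granby, w=2) cum 164
  y=19 (Denby, w=7) cum 171
  y=24 (Ashton, w=125) cum 296
⇒ y* = 17

(17, 17)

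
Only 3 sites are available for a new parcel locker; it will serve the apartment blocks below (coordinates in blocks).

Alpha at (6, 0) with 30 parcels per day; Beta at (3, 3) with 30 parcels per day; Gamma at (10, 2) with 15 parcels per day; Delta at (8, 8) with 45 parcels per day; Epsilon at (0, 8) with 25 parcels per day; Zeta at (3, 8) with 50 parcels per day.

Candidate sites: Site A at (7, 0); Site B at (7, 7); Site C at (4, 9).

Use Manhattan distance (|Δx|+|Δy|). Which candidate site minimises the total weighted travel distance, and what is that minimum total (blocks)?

Site B, total 1140 blocks

Total weighted distance at each candidate:
  Site A (7, 0): total = 1695
  Site B (7, 7): total = 1140
  Site C (4, 9): total = 1185
Minimum is at Site B with total 1140 blocks.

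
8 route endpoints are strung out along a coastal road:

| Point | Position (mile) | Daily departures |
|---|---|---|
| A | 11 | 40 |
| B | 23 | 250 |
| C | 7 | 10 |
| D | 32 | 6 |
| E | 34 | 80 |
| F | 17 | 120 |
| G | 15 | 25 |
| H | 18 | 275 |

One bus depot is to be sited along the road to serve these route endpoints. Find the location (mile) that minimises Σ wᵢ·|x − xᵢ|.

x = 18

For a sum of weighted absolute distances on a line, the optimum is the weighted median (not the mean). Total weight W = 806; half-weight = 403.
Sort by position and accumulate weight:
  mile 7 (C, w=10) → cum 10
  mile 11 (A, w=40) → cum 50
  mile 15 (G, w=25) → cum 75
  mile 17 (F, w=120) → cum 195
  mile 18 (H, w=275) → cum 470  ≥ 403 → median here
  mile 23 (B, w=250) → cum 720
  mile 32 (D, w=6) → cum 726
  mile 34 (E, w=80) → cum 806
Optimal location: mile 18.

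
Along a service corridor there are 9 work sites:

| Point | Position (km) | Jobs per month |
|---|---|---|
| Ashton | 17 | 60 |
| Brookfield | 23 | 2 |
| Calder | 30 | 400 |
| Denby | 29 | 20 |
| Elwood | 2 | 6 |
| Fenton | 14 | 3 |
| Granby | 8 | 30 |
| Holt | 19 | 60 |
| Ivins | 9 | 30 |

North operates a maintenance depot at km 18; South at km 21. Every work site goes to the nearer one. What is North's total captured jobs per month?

The indifferent point is the midpoint (18+21)/2 = 19.5; work sites left of it (closer to North at 18) go to North, those right go to South.
  Elwood at 2 (w=6) → North
  Granby at 8 (w=30) → North
  Ivins at 9 (w=30) → North
  Fenton at 14 (w=3) → North
  Ashton at 17 (w=60) → North
  Holt at 19 (w=60) → North
  Brookfield at 23 (w=2) → South
  Denby at 29 (w=20) → South
  Calder at 30 (w=400) → South
North captures 189; South captures 422.

189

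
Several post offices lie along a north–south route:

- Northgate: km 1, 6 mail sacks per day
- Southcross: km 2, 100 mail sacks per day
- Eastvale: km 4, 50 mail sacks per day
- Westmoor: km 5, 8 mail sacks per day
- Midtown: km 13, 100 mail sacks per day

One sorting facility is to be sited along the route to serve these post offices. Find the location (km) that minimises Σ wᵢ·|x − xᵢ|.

x = 4

For a sum of weighted absolute distances on a line, the optimum is the weighted median (not the mean). Total weight W = 264; half-weight = 132.
Sort by position and accumulate weight:
  km 1 (Northgate, w=6) → cum 6
  km 2 (Southcross, w=100) → cum 106
  km 4 (Eastvale, w=50) → cum 156  ≥ 132 → median here
  km 5 (Westmoor, w=8) → cum 164
  km 13 (Midtown, w=100) → cum 264
Optimal location: km 4.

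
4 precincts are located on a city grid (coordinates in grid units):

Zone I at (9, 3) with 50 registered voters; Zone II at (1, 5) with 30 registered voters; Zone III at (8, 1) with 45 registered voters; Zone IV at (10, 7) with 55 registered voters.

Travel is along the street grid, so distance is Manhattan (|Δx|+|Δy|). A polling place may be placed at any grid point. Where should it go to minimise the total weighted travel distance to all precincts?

(9, 3)

Manhattan distance separates: Σwᵢ(|x−xᵢ|+|y−yᵢ|) = Σwᵢ|x−xᵢ| + Σwᵢ|y−yᵢ|, so x and y are optimised independently as 1-D weighted medians.
Total weight W = 180; half = 90.
x-coordinate, sorted with cumulative weight:
  x=1 (Zone II, w=30) cum 30
  x=8 (Zone III, w=45) cum 75
  x=9 (Zone I, w=50) cum 125  ← median
  x=10 (Zone IV, w=55) cum 180
⇒ x* = 9
y-coordinate, sorted with cumulative weight:
  y=1 (Zone III, w=45) cum 45
  y=3 (Zone I, w=50) cum 95  ← median
  y=5 (Zone II, w=30) cum 125
  y=7 (Zone IV, w=55) cum 180
⇒ y* = 3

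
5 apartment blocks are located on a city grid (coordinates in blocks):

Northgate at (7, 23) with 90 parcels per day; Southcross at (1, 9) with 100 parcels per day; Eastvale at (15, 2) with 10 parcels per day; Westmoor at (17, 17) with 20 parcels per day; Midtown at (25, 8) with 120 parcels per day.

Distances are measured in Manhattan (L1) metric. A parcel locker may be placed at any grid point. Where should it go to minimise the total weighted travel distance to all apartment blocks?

(7, 9)

Manhattan distance separates: Σwᵢ(|x−xᵢ|+|y−yᵢ|) = Σwᵢ|x−xᵢ| + Σwᵢ|y−yᵢ|, so x and y are optimised independently as 1-D weighted medians.
Total weight W = 340; half = 170.
x-coordinate, sorted with cumulative weight:
  x=1 (Southcross, w=100) cum 100
  x=7 (Northgate, w=90) cum 190  ← median
  x=15 (Eastvale, w=10) cum 200
  x=17 (Westmoor, w=20) cum 220
  x=25 (Midtown, w=120) cum 340
⇒ x* = 7
y-coordinate, sorted with cumulative weight:
  y=2 (Eastvale, w=10) cum 10
  y=8 (Midtown, w=120) cum 130
  y=9 (Southcross, w=100) cum 230  ← median
  y=17 (Westmoor, w=20) cum 250
  y=23 (Northgate, w=90) cum 340
⇒ y* = 9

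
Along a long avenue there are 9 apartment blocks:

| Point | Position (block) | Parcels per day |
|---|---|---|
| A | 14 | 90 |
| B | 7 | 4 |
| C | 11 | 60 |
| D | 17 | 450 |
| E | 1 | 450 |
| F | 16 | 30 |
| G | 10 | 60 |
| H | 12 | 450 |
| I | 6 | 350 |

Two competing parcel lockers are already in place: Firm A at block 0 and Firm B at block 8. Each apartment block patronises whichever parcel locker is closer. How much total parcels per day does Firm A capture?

450

The indifferent point is the midpoint (0+8)/2 = 4; apartment blocks left of it (closer to Firm A at 0) go to Firm A, those right go to Firm B.
  E at 1 (w=450) → Firm A
  I at 6 (w=350) → Firm B
  B at 7 (w=4) → Firm B
  G at 10 (w=60) → Firm B
  C at 11 (w=60) → Firm B
  H at 12 (w=450) → Firm B
  A at 14 (w=90) → Firm B
  F at 16 (w=30) → Firm B
  D at 17 (w=450) → Firm B
Firm A captures 450; Firm B captures 1494.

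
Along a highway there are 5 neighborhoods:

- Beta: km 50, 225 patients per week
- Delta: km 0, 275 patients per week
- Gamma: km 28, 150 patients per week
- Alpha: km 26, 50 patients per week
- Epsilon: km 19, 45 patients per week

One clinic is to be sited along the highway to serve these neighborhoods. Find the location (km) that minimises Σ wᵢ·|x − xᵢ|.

x = 28

For a sum of weighted absolute distances on a line, the optimum is the weighted median (not the mean). Total weight W = 745; half-weight = 372.5.
Sort by position and accumulate weight:
  km 0 (Delta, w=275) → cum 275
  km 19 (Epsilon, w=45) → cum 320
  km 26 (Alpha, w=50) → cum 370
  km 28 (Gamma, w=150) → cum 520  ≥ 372.5 → median here
  km 50 (Beta, w=225) → cum 745
Optimal location: km 28.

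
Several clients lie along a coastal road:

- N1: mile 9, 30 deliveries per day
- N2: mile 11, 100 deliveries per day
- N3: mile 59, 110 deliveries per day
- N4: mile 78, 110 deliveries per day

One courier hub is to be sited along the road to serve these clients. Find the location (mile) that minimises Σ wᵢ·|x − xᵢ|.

x = 59

For a sum of weighted absolute distances on a line, the optimum is the weighted median (not the mean). Total weight W = 350; half-weight = 175.
Sort by position and accumulate weight:
  mile 9 (N1, w=30) → cum 30
  mile 11 (N2, w=100) → cum 130
  mile 59 (N3, w=110) → cum 240  ≥ 175 → median here
  mile 78 (N4, w=110) → cum 350
Optimal location: mile 59.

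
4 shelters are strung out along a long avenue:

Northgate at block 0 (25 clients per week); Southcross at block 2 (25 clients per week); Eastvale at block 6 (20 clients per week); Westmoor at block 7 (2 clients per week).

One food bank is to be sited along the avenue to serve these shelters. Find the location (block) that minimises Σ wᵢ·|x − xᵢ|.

For a sum of weighted absolute distances on a line, the optimum is the weighted median (not the mean). Total weight W = 72; half-weight = 36.
Sort by position and accumulate weight:
  block 0 (Northgate, w=25) → cum 25
  block 2 (Southcross, w=25) → cum 50  ≥ 36 → median here
  block 6 (Eastvale, w=20) → cum 70
  block 7 (Westmoor, w=2) → cum 72
Optimal location: block 2.

x = 2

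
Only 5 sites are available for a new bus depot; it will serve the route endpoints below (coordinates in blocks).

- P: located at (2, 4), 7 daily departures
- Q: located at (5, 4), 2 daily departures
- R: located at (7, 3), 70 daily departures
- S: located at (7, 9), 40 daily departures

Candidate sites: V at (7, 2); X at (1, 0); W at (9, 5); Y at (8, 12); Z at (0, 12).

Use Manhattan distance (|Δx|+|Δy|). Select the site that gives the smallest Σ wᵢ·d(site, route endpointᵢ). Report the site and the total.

V, total 407 blocks

Total weighted distance at each candidate:
  V (7, 2): total = 407
  X (1, 0): total = 1281
  W (9, 5): total = 586
  Y (8, 12): total = 980
  Z (0, 12): total = 1616
Minimum is at V with total 407 blocks.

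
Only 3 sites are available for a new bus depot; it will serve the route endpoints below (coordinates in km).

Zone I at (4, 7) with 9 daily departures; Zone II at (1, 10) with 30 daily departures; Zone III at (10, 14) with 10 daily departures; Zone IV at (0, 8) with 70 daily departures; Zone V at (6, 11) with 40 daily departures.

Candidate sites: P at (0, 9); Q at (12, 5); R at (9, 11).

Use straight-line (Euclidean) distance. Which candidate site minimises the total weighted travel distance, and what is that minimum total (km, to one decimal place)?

P, total 517.5 km

Total weighted distance at each candidate:
  P (0, 9): total = 517.5
  Q (12, 5): total = 1734.2
  R (9, 11): total = 1115.2
Minimum is at P with total 517.5 km.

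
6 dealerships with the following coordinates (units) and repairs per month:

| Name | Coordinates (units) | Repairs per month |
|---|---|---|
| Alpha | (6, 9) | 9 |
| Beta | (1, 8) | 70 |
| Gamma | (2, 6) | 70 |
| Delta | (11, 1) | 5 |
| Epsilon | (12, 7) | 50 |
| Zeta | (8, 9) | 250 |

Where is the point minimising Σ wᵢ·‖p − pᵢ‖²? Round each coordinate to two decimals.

(6.43, 8.07)

The minimiser of Σwᵢ‖p−pᵢ‖² is the weighted centroid p* = (Σwᵢpᵢ)/(Σwᵢ).
Σwᵢ = 454.
Σwᵢxᵢ = 9·6 + 70·1 + 70·2 + 5·11 + 50·12 + 250·8 = 2919.
Σwᵢyᵢ = 9·9 + 70·8 + 70·6 + 5·1 + 50·7 + 250·9 = 3666.
x* = 2919/454 = 6.43, y* = 3666/454 = 8.07.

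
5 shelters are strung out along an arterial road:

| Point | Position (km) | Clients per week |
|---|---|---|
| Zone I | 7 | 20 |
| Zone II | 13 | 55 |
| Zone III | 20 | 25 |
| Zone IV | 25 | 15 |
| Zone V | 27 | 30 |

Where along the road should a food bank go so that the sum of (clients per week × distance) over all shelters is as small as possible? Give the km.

For a sum of weighted absolute distances on a line, the optimum is the weighted median (not the mean). Total weight W = 145; half-weight = 72.5.
Sort by position and accumulate weight:
  km 7 (Zone I, w=20) → cum 20
  km 13 (Zone II, w=55) → cum 75  ≥ 72.5 → median here
  km 20 (Zone III, w=25) → cum 100
  km 25 (Zone IV, w=15) → cum 115
  km 27 (Zone V, w=30) → cum 145
Optimal location: km 13.

x = 13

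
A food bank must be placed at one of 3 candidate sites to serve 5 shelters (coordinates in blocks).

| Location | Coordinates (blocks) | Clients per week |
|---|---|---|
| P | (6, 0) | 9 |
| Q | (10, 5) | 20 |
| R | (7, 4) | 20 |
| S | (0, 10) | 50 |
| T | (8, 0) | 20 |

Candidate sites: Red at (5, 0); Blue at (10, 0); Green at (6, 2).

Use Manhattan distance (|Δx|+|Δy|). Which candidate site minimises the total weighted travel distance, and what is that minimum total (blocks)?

Green, total 998 blocks

Total weighted distance at each candidate:
  Red (5, 0): total = 1139
  Blue (10, 0): total = 1316
  Green (6, 2): total = 998
Minimum is at Green with total 998 blocks.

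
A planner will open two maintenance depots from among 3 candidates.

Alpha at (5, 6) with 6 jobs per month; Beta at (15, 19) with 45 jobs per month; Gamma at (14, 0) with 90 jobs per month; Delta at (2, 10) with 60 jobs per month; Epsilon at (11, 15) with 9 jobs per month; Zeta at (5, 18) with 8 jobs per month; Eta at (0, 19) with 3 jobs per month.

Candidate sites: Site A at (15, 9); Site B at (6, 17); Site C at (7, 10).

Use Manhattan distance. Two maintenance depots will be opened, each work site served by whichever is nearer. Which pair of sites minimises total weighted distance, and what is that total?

Evaluate every pair (each demand assigned to the nearer of the two):
  {Site A, Site C}: total = 1895
  {Site A, Site B}: total = 2185
  {Site B, Site C}: total = 2464
Best pair: {Site A, Site C} with total 1895.

{Site A, Site C}, total 1895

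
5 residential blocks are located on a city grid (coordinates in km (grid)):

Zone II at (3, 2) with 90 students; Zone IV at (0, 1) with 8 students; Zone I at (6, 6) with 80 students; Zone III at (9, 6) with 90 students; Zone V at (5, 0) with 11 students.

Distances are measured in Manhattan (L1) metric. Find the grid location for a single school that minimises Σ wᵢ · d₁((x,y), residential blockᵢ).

Manhattan distance separates: Σwᵢ(|x−xᵢ|+|y−yᵢ|) = Σwᵢ|x−xᵢ| + Σwᵢ|y−yᵢ|, so x and y are optimised independently as 1-D weighted medians.
Total weight W = 279; half = 139.5.
x-coordinate, sorted with cumulative weight:
  x=0 (Zone IV, w=8) cum 8
  x=3 (Zone II, w=90) cum 98
  x=5 (Zone V, w=11) cum 109
  x=6 (Zone I, w=80) cum 189  ← median
  x=9 (Zone III, w=90) cum 279
⇒ x* = 6
y-coordinate, sorted with cumulative weight:
  y=0 (Zone V, w=11) cum 11
  y=1 (Zone IV, w=8) cum 19
  y=2 (Zone II, w=90) cum 109
  y=6 (Zone I, w=80) cum 189  ← median
  y=6 (Zone III, w=90) cum 279
⇒ y* = 6

(6, 6)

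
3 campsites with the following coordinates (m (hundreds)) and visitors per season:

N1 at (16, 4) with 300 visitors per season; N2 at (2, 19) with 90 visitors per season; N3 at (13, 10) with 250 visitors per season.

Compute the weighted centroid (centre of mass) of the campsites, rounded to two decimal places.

The minimiser of Σwᵢ‖p−pᵢ‖² is the weighted centroid p* = (Σwᵢpᵢ)/(Σwᵢ).
Σwᵢ = 640.
Σwᵢxᵢ = 300·16 + 90·2 + 250·13 = 8230.
Σwᵢyᵢ = 300·4 + 90·19 + 250·10 = 5410.
x* = 8230/640 = 12.86, y* = 5410/640 = 8.45.

(12.86, 8.45)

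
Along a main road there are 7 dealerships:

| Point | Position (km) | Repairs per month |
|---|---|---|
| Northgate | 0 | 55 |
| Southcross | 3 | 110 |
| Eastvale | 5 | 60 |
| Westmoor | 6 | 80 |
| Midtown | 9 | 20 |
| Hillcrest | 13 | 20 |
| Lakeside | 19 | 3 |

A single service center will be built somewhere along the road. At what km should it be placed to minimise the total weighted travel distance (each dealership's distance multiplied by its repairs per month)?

For a sum of weighted absolute distances on a line, the optimum is the weighted median (not the mean). Total weight W = 348; half-weight = 174.
Sort by position and accumulate weight:
  km 0 (Northgate, w=55) → cum 55
  km 3 (Southcross, w=110) → cum 165
  km 5 (Eastvale, w=60) → cum 225  ≥ 174 → median here
  km 6 (Westmoor, w=80) → cum 305
  km 9 (Midtown, w=20) → cum 325
  km 13 (Hillcrest, w=20) → cum 345
  km 19 (Lakeside, w=3) → cum 348
Optimal location: km 5.

x = 5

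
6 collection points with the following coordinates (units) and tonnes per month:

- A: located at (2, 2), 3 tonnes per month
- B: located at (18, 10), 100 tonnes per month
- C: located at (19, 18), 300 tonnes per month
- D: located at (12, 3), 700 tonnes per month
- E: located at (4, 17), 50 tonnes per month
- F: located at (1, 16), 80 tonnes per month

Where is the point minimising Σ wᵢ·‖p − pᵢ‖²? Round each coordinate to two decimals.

The minimiser of Σwᵢ‖p−pᵢ‖² is the weighted centroid p* = (Σwᵢpᵢ)/(Σwᵢ).
Σwᵢ = 1233.
Σwᵢxᵢ = 3·2 + 100·18 + 300·19 + 700·12 + 50·4 + 80·1 = 16186.
Σwᵢyᵢ = 3·2 + 100·10 + 300·18 + 700·3 + 50·17 + 80·16 = 10636.
x* = 16186/1233 = 13.13, y* = 10636/1233 = 8.63.

(13.13, 8.63)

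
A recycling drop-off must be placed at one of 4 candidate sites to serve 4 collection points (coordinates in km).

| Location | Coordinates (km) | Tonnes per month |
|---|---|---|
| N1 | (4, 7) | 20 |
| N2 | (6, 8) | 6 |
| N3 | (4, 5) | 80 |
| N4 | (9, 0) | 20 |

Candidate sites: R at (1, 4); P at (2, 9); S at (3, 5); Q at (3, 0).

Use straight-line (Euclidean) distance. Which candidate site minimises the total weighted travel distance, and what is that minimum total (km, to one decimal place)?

S, total 306.4 km

Total weighted distance at each candidate:
  R (1, 4): total = 555.1
  P (2, 9): total = 667.1
  S (3, 5): total = 306.4
  Q (3, 0): total = 720.6
Minimum is at S with total 306.4 km.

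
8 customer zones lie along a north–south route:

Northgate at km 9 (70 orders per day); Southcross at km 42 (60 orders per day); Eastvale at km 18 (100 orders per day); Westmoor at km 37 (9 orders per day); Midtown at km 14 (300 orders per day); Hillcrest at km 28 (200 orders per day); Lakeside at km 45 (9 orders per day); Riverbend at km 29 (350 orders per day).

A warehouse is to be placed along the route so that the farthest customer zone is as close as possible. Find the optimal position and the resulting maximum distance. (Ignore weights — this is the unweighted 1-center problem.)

location 27, max distance 18

The 1-center on a line is the midpoint of the two extreme points: leftmost at 9, rightmost at 45.
Optimal location = (9 + 45)/2 = 27; maximum distance = (45 − 9)/2 = 18.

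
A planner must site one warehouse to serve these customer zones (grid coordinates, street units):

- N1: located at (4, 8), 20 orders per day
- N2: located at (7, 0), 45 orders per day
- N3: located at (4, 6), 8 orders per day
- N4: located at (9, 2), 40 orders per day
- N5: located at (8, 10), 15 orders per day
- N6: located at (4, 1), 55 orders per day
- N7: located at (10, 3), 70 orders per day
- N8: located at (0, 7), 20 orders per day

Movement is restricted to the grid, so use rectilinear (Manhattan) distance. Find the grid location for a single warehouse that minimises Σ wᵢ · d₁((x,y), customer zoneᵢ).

(7, 2)

Manhattan distance separates: Σwᵢ(|x−xᵢ|+|y−yᵢ|) = Σwᵢ|x−xᵢ| + Σwᵢ|y−yᵢ|, so x and y are optimised independently as 1-D weighted medians.
Total weight W = 273; half = 136.5.
x-coordinate, sorted with cumulative weight:
  x=0 (N8, w=20) cum 20
  x=4 (N1, w=20) cum 40
  x=4 (N3, w=8) cum 48
  x=4 (N6, w=55) cum 103
  x=7 (N2, w=45) cum 148  ← median
  x=8 (N5, w=15) cum 163
  x=9 (N4, w=40) cum 203
  x=10 (N7, w=70) cum 273
⇒ x* = 7
y-coordinate, sorted with cumulative weight:
  y=0 (N2, w=45) cum 45
  y=1 (N6, w=55) cum 100
  y=2 (N4, w=40) cum 140  ← median
  y=3 (N7, w=70) cum 210
  y=6 (N3, w=8) cum 218
  y=7 (N8, w=20) cum 238
  y=8 (N1, w=20) cum 258
  y=10 (N5, w=15) cum 273
⇒ y* = 2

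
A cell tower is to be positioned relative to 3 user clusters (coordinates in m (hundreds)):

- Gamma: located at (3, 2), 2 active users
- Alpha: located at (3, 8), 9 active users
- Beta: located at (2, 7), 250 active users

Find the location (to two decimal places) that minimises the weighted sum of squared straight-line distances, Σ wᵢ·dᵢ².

The minimiser of Σwᵢ‖p−pᵢ‖² is the weighted centroid p* = (Σwᵢpᵢ)/(Σwᵢ).
Σwᵢ = 261.
Σwᵢxᵢ = 2·3 + 9·3 + 250·2 = 533.
Σwᵢyᵢ = 2·2 + 9·8 + 250·7 = 1826.
x* = 533/261 = 2.04, y* = 1826/261 = 7.00.

(2.04, 7.00)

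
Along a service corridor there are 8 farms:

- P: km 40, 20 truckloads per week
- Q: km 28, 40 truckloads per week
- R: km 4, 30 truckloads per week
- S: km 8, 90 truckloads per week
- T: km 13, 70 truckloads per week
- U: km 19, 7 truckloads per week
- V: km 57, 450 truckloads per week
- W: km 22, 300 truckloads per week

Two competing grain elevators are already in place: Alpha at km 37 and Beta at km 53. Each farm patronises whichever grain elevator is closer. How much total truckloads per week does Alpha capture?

557

The indifferent point is the midpoint (37+53)/2 = 45; farms left of it (closer to Alpha at 37) go to Alpha, those right go to Beta.
  R at 4 (w=30) → Alpha
  S at 8 (w=90) → Alpha
  T at 13 (w=70) → Alpha
  U at 19 (w=7) → Alpha
  W at 22 (w=300) → Alpha
  Q at 28 (w=40) → Alpha
  P at 40 (w=20) → Alpha
  V at 57 (w=450) → Beta
Alpha captures 557; Beta captures 450.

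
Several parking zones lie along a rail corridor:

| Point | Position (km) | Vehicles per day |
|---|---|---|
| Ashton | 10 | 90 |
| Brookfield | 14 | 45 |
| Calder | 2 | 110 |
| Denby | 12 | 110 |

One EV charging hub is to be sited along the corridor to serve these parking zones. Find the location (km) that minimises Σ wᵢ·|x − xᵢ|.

x = 10

For a sum of weighted absolute distances on a line, the optimum is the weighted median (not the mean). Total weight W = 355; half-weight = 177.5.
Sort by position and accumulate weight:
  km 2 (Calder, w=110) → cum 110
  km 10 (Ashton, w=90) → cum 200  ≥ 177.5 → median here
  km 12 (Denby, w=110) → cum 310
  km 14 (Brookfield, w=45) → cum 355
Optimal location: km 10.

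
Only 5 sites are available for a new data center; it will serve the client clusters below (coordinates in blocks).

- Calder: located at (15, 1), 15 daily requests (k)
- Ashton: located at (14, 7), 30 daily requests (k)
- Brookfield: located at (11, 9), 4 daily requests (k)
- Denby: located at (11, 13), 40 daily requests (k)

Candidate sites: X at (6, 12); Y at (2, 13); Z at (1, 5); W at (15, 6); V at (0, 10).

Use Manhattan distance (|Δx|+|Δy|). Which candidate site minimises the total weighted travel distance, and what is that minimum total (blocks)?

W, total 603 blocks

Total weighted distance at each candidate:
  X (6, 12): total = 962
  Y (2, 13): total = 1327
  Z (1, 5): total = 1496
  W (15, 6): total = 603
  V (0, 10): total = 1478
Minimum is at W with total 603 blocks.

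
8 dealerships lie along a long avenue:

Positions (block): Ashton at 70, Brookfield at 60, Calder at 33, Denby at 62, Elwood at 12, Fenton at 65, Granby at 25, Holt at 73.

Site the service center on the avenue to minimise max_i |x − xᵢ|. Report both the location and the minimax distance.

location 42.5, max distance 30.5

The 1-center on a line is the midpoint of the two extreme points: leftmost at 12, rightmost at 73.
Optimal location = (12 + 73)/2 = 42.5; maximum distance = (73 − 12)/2 = 30.5.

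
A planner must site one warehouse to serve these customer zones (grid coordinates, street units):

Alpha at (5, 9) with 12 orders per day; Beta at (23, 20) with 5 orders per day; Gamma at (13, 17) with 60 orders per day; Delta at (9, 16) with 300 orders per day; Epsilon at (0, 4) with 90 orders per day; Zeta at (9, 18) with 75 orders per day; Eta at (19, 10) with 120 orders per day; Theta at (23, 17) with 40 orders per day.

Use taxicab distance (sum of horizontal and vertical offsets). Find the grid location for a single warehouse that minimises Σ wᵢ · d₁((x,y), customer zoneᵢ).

(9, 16)

Manhattan distance separates: Σwᵢ(|x−xᵢ|+|y−yᵢ|) = Σwᵢ|x−xᵢ| + Σwᵢ|y−yᵢ|, so x and y are optimised independently as 1-D weighted medians.
Total weight W = 702; half = 351.
x-coordinate, sorted with cumulative weight:
  x=0 (Epsilon, w=90) cum 90
  x=5 (Alpha, w=12) cum 102
  x=9 (Delta, w=300) cum 402  ← median
  x=9 (Zeta, w=75) cum 477
  x=13 (Gamma, w=60) cum 537
  x=19 (Eta, w=120) cum 657
  x=23 (Beta, w=5) cum 662
  x=23 (Theta, w=40) cum 702
⇒ x* = 9
y-coordinate, sorted with cumulative weight:
  y=4 (Epsilon, w=90) cum 90
  y=9 (Alpha, w=12) cum 102
  y=10 (Eta, w=120) cum 222
  y=16 (Delta, w=300) cum 522  ← median
  y=17 (Gamma, w=60) cum 582
  y=17 (Theta, w=40) cum 622
  y=18 (Zeta, w=75) cum 697
  y=20 (Beta, w=5) cum 702
⇒ y* = 16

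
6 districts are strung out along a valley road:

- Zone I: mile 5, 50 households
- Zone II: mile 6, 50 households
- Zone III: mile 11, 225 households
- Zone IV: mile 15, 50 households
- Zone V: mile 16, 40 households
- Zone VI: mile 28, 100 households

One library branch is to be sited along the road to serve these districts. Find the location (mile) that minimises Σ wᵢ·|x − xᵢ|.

For a sum of weighted absolute distances on a line, the optimum is the weighted median (not the mean). Total weight W = 515; half-weight = 257.5.
Sort by position and accumulate weight:
  mile 5 (Zone I, w=50) → cum 50
  mile 6 (Zone II, w=50) → cum 100
  mile 11 (Zone III, w=225) → cum 325  ≥ 257.5 → median here
  mile 15 (Zone IV, w=50) → cum 375
  mile 16 (Zone V, w=40) → cum 415
  mile 28 (Zone VI, w=100) → cum 515
Optimal location: mile 11.

x = 11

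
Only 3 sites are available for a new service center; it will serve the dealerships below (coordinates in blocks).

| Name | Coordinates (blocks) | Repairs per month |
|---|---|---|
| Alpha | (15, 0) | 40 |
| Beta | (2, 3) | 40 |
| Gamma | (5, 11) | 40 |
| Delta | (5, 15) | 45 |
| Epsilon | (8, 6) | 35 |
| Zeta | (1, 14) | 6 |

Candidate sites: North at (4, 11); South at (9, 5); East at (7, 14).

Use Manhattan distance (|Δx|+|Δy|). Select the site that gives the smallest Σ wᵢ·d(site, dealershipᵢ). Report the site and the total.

North, total 1896 blocks

Total weighted distance at each candidate:
  North (4, 11): total = 1896
  South (9, 5): total = 2002
  East (7, 14): total = 2206
Minimum is at North with total 1896 blocks.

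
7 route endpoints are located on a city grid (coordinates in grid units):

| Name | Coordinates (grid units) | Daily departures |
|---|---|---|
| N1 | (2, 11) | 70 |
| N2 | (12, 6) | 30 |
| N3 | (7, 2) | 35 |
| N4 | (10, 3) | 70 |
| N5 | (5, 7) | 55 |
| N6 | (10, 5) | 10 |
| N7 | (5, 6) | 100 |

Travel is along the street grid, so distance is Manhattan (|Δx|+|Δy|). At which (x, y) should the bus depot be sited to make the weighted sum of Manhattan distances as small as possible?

Manhattan distance separates: Σwᵢ(|x−xᵢ|+|y−yᵢ|) = Σwᵢ|x−xᵢ| + Σwᵢ|y−yᵢ|, so x and y are optimised independently as 1-D weighted medians.
Total weight W = 370; half = 185.
x-coordinate, sorted with cumulative weight:
  x=2 (N1, w=70) cum 70
  x=5 (N5, w=55) cum 125
  x=5 (N7, w=100) cum 225  ← median
  x=7 (N3, w=35) cum 260
  x=10 (N4, w=70) cum 330
  x=10 (N6, w=10) cum 340
  x=12 (N2, w=30) cum 370
⇒ x* = 5
y-coordinate, sorted with cumulative weight:
  y=2 (N3, w=35) cum 35
  y=3 (N4, w=70) cum 105
  y=5 (N6, w=10) cum 115
  y=6 (N2, w=30) cum 145
  y=6 (N7, w=100) cum 245  ← median
  y=7 (N5, w=55) cum 300
  y=11 (N1, w=70) cum 370
⇒ y* = 6

(5, 6)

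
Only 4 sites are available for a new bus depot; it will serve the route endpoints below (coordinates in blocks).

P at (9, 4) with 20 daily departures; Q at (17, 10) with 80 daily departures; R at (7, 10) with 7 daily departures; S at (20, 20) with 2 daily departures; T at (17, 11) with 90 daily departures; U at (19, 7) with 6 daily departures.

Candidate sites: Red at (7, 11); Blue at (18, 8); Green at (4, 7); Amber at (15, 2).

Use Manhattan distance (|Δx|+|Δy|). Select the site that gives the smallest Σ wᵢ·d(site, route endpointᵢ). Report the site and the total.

Total weighted distance at each candidate:
  Red (7, 11): total = 2107
  Blue (18, 8): total = 991
  Green (4, 7): total = 3160
  Amber (15, 2): total = 2162
Minimum is at Blue with total 991 blocks.

Blue, total 991 blocks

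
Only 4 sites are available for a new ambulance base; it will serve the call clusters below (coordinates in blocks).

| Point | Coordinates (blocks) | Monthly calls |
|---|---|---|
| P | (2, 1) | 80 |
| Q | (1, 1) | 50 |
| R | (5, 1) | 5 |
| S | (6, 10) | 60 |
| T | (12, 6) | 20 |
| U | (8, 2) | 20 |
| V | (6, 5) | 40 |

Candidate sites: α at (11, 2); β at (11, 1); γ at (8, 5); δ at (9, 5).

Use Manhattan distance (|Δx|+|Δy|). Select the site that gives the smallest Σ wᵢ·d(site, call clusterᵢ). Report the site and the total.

Total weighted distance at each candidate:
  α (11, 2): total = 2645
  β (11, 1): total = 2650
  γ (8, 5): total = 2045
  δ (9, 5): total = 2280
Minimum is at γ with total 2045 blocks.

γ, total 2045 blocks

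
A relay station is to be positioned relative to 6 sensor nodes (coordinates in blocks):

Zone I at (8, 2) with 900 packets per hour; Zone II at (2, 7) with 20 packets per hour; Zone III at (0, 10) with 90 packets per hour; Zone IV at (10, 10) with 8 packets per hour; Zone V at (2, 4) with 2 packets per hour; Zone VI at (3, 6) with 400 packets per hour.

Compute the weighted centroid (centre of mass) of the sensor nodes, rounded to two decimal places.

The minimiser of Σwᵢ‖p−pᵢ‖² is the weighted centroid p* = (Σwᵢpᵢ)/(Σwᵢ).
Σwᵢ = 1420.
Σwᵢxᵢ = 900·8 + 20·2 + 90·0 + 8·10 + 2·2 + 400·3 = 8524.
Σwᵢyᵢ = 900·2 + 20·7 + 90·10 + 8·10 + 2·4 + 400·6 = 5328.
x* = 8524/1420 = 6.00, y* = 5328/1420 = 3.75.

(6.00, 3.75)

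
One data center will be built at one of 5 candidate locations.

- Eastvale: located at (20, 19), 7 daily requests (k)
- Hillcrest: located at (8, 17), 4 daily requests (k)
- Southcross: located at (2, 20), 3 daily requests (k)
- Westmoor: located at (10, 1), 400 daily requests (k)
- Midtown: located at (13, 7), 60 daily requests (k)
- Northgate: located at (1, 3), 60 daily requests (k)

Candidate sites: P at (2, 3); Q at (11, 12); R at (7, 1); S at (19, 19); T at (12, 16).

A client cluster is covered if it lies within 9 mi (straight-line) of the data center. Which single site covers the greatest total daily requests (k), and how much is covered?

R, covering 520

Coverage radius r = 9 mi; a point is covered iff (Δx)²+(Δy)² ≤ 9² = 81.
  P (2, 3): covers {Westmoor, Northgate} → 460
  Q (11, 12): covers {Hillcrest, Midtown} → 64
  R (7, 1): covers {Westmoor, Midtown, Northgate} → 520
  S (19, 19): covers {Eastvale} → 7
  T (12, 16): covers {Eastvale, Hillcrest} → 11
Maximum coverage at R: 520 daily requests (k).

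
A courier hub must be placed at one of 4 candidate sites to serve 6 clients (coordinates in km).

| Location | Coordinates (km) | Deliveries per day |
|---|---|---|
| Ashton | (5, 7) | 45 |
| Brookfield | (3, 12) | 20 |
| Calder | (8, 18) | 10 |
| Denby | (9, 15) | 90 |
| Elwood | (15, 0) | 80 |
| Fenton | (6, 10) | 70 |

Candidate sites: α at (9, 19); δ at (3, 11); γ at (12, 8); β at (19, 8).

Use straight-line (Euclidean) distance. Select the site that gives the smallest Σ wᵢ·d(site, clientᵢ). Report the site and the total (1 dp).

Total weighted distance at each candidate:
  α (9, 19): total = 3385.8
  δ (3, 11): total = 2479.9
  γ (12, 8): total = 2434.5
  β (19, 8): total = 3845.0
Minimum is at γ with total 2434.5 km.

γ, total 2434.5 km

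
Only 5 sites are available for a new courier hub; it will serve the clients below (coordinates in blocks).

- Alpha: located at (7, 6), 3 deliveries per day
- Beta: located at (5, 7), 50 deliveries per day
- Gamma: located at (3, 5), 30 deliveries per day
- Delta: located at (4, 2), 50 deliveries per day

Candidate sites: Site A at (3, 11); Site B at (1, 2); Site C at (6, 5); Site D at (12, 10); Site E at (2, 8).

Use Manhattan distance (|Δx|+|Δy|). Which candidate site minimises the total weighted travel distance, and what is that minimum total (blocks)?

Total weighted distance at each candidate:
  Site A (3, 11): total = 1007
  Site B (1, 2): total = 780
  Site C (6, 5): total = 496
  Site D (12, 10): total = 1747
  Site E (2, 8): total = 741
Minimum is at Site C with total 496 blocks.

Site C, total 496 blocks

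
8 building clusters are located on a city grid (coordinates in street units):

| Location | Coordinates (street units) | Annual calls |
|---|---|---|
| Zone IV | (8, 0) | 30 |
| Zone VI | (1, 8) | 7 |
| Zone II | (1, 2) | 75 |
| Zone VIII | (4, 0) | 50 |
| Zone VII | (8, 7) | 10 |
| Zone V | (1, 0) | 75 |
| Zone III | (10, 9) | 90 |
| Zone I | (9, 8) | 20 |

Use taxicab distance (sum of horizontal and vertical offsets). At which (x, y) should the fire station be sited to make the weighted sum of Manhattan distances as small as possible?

Manhattan distance separates: Σwᵢ(|x−xᵢ|+|y−yᵢ|) = Σwᵢ|x−xᵢ| + Σwᵢ|y−yᵢ|, so x and y are optimised independently as 1-D weighted medians.
Total weight W = 357; half = 178.5.
x-coordinate, sorted with cumulative weight:
  x=1 (Zone VI, w=7) cum 7
  x=1 (Zone II, w=75) cum 82
  x=1 (Zone V, w=75) cum 157
  x=4 (Zone VIII, w=50) cum 207  ← median
  x=8 (Zone IV, w=30) cum 237
  x=8 (Zone VII, w=10) cum 247
  x=9 (Zone I, w=20) cum 267
  x=10 (Zone III, w=90) cum 357
⇒ x* = 4
y-coordinate, sorted with cumulative weight:
  y=0 (Zone IV, w=30) cum 30
  y=0 (Zone VIII, w=50) cum 80
  y=0 (Zone V, w=75) cum 155
  y=2 (Zone II, w=75) cum 230  ← median
  y=7 (Zone VII, w=10) cum 240
  y=8 (Zone VI, w=7) cum 247
  y=8 (Zone I, w=20) cum 267
  y=9 (Zone III, w=90) cum 357
⇒ y* = 2

(4, 2)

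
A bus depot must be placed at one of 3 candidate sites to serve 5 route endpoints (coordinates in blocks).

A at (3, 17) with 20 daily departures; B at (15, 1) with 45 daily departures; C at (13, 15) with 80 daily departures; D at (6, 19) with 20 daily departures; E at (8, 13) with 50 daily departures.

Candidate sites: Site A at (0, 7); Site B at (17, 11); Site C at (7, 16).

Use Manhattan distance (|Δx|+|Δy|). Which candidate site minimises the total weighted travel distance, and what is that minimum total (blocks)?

Site C, total 1975 blocks

Total weighted distance at each candidate:
  Site A (0, 7): total = 3945
  Site B (17, 11): total = 2510
  Site C (7, 16): total = 1975
Minimum is at Site C with total 1975 blocks.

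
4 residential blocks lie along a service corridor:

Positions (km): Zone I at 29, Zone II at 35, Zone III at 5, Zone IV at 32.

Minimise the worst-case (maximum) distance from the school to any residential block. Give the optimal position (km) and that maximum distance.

location 20, max distance 15

The 1-center on a line is the midpoint of the two extreme points: leftmost at 5, rightmost at 35.
Optimal location = (5 + 35)/2 = 20; maximum distance = (35 − 5)/2 = 15.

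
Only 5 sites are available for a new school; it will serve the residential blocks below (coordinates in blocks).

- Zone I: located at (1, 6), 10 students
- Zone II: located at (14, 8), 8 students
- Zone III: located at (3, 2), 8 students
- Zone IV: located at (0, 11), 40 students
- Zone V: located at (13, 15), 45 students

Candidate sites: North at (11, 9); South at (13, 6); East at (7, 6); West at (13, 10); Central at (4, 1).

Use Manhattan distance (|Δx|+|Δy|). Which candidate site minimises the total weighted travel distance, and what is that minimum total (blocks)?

Total weighted distance at each candidate:
  North (11, 9): total = 1162
  South (13, 6): total = 1381
  East (7, 6): total = 1351
  West (13, 10): total = 1113
  Central (4, 1): total = 1827
Minimum is at West with total 1113 blocks.

West, total 1113 blocks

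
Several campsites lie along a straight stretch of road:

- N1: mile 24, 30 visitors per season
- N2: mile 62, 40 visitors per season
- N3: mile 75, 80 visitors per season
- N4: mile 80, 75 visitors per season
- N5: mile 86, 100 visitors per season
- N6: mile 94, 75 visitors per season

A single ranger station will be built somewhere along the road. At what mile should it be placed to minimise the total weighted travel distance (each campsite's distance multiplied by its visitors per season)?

For a sum of weighted absolute distances on a line, the optimum is the weighted median (not the mean). Total weight W = 400; half-weight = 200.
Sort by position and accumulate weight:
  mile 24 (N1, w=30) → cum 30
  mile 62 (N2, w=40) → cum 70
  mile 75 (N3, w=80) → cum 150
  mile 80 (N4, w=75) → cum 225  ≥ 200 → median here
  mile 86 (N5, w=100) → cum 325
  mile 94 (N6, w=75) → cum 400
Optimal location: mile 80.

x = 80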